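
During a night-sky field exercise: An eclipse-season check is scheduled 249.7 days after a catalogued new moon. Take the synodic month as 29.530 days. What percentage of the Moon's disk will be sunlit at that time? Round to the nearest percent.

249.7 d spans 8 complete synodic months (8 × 29.530 = 236.24 d) plus 13.46 d.
The Moon has covered 13.46/29.530 of its cycle, so θ ≈ 360° × 13.46/29.530 = 164.1°.
Illuminated fraction = (1 − cos 164.1°)/2 = (1 − (-0.962))/2 ≈ 0.981, so 98%.

98%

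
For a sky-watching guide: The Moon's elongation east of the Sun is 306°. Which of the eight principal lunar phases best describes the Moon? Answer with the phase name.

306° lies in the waning crescent sector of the 8-phase cycle.

waning crescent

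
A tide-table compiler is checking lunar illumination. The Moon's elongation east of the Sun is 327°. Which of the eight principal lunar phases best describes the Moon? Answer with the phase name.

The waning crescent sector spans roughly 292°–338°; 327° falls inside it.

waning crescent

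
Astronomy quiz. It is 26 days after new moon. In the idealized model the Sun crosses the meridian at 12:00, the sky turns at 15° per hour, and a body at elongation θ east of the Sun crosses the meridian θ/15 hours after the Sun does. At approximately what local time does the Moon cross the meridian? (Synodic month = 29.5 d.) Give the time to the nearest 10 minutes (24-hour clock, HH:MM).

The Moon has covered 26/29.5 of its cycle, so θ ≈ 360° × 26/29.5 = 317.3°.
The Moon trails the Sun by θ/15 = 317.3/15 ≈ 21.15 hours.
12:00 + 21.153 h ≈ 09:09 → 09:10 to the nearest ten minutes.

09:10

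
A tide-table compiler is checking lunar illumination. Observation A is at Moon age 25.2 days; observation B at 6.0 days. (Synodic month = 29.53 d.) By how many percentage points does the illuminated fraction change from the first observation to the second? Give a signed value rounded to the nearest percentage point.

First observation: θ = 360°·25.2/29.53 = 307.2°, so f = 0.198.
Second observation: θ = 73.1°, f = 0.355.
Δf = 0.355 − 0.198 = +0.157, i.e. +16 pp.

+16 percentage points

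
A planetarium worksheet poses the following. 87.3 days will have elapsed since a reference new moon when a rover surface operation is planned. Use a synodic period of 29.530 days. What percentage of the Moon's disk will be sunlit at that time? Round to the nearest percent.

2%

87.3 d spans 2 complete synodic months (2 × 29.530 = 59.06 d) plus 28.24 d.
The Moon has covered 28.24/29.530 of its cycle, so θ ≈ 360° × 28.24/29.530 = 344.3°.
Illuminated fraction = (1 − cos 344.3°)/2 = (1 − 0.963)/2 ≈ 0.019, so 2%.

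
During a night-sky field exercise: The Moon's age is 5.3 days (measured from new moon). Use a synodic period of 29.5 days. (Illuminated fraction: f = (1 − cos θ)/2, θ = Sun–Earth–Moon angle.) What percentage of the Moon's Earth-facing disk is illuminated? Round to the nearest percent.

29%

The Moon has covered 5.3/29.5 of its cycle, so θ ≈ 360° × 5.3/29.5 = 64.7°.
cos 64.7° = 0.428, so f = (1 − 0.428)/2 = 0.286, so 29%.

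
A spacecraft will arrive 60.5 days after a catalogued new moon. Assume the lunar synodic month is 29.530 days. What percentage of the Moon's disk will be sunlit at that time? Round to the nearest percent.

2%

60.5 d spans 2 complete synodic months (2 × 29.530 = 59.06 d) plus 1.44 d.
Elongation θ = 360° × 1.44/29.530 ≈ 17.6°.
Illuminated fraction = (1 − cos 17.6°)/2 = (1 − 0.953)/2 ≈ 0.023, so 2%.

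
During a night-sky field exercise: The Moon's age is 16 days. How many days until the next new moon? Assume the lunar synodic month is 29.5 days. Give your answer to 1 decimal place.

One full lunation from the last new moon is 29.5 d; remaining = 29.5 − 16 = 13.500 d.

13.5 days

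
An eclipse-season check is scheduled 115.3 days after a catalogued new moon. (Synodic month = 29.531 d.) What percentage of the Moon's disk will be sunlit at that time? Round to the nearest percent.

Reduce mod P: 115.3 − 3×29.531 = 26.71 d into the current lunation.
Elongation θ = 360° × 26.71/29.531 ≈ 325.6°.
cos 325.6° = 0.825, so f = (1 − 0.825)/2 = 0.088, so 9%.

9%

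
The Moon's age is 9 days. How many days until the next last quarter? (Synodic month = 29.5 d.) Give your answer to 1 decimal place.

13.1 days

Last quarter occurs at elongation 270°, i.e. at age 29.5 × 270/360 = 22.125 d.
That is 22.125 − 9 = 13.125 days ahead.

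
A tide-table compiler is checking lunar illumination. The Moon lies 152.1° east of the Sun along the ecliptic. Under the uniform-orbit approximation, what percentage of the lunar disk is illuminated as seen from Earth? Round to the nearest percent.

f = (1 − cos 152.1°)/2 = (1 − (-0.884))/2 ≈ 0.942, i.e. 94%.

94%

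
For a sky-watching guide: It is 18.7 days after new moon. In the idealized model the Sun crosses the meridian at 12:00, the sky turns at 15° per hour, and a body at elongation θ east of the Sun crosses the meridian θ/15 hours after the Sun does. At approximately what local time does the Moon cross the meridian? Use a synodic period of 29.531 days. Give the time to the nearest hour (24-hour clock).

Phase angle: θ = 360°·(18.7 d)/(29.531 d) = 228.0°.
The Moon trails the Sun by θ/15 = 228.0/15 ≈ 15.20 hours.
12:00 + 15.20 h ≈ 03:12 → 03:00 to the nearest hour.

03:00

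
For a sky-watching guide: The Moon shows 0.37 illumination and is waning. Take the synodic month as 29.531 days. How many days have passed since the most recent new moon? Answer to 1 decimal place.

cos θ = 1 − 2f = 0.260, giving a principal value of 74.9°.
A waning Moon lies in 180°–360°, so θ = 360° − 74.9° = 285.1°.
At 360°/29.531 d per day, 285.1° corresponds to 23.38 days.

23.4 days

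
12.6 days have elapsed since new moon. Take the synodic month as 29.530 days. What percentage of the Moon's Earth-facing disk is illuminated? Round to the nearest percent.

Elongation θ = 360° × 12.6/29.530 ≈ 153.6°.
cos 153.6° = (-0.896), so f = (1 − (-0.896))/2 = 0.948, so 95%.

95%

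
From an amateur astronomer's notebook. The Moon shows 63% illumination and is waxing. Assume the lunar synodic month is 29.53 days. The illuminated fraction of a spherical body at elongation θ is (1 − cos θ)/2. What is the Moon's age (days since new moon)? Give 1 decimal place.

8.6 days

From f = (1 − cos θ)/2: cos θ = 1 − 2×0.63 = -0.260; arccos → 105.1°.
Waxing ⇒ before full, so θ = 105.1°.
At 360°/29.53 d per day, 105.1° corresponds to 8.62 days.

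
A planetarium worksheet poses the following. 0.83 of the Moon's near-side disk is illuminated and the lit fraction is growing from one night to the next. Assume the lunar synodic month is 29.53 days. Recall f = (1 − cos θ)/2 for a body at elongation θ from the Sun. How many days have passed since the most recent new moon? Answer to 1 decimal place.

10.8 days

cos θ = 1 − 2f = -0.660, giving a principal value of 131.3°.
The Moon is waxing (0°–180°), so θ = 131.3° directly.
That fraction of the synodic month is 131.3/360 × 29.53 d ≈ 10.77 d.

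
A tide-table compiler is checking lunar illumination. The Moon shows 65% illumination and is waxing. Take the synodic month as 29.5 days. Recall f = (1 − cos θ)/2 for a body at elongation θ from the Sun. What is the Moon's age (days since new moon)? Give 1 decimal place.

8.8 days

From f = (1 − cos θ)/2: cos θ = 1 − 2×0.65 = -0.300; arccos → 107.5°.
Waxing ⇒ before full, so θ = 107.5°.
That fraction of the synodic month is 107.5/360 × 29.5 d ≈ 8.81 d.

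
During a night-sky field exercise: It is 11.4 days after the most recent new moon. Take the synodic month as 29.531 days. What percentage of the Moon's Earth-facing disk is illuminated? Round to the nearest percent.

88%

The Moon has covered 11.4/29.531 of its cycle, so θ ≈ 360° × 11.4/29.531 = 139.0°.
With cos θ = (-0.754), the lit fraction is (1 − (-0.754))/2 ≈ 0.877, so 88%.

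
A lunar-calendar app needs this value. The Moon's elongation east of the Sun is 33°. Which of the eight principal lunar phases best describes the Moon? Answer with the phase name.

waxing crescent

The waxing crescent sector spans roughly 22°–68°; 33° falls inside it.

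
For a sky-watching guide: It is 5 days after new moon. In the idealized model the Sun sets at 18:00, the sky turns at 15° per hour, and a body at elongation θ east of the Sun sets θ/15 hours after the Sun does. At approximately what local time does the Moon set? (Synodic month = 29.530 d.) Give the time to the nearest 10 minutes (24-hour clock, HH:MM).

Elongation θ = 360° × 5/29.530 ≈ 61.0°.
At 15° of sky rotation per hour, 61.0° corresponds to a 4.06 h lag.
18:00 + 4.064 h ≈ 22:04 → 22:00 to the nearest ten minutes.

22:00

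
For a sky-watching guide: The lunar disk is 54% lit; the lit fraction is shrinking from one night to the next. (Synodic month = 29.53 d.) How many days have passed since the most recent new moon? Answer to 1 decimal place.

From f = (1 − cos θ)/2: cos θ = 1 − 2×0.54 = -0.080; arccos → 94.6°.
Waning ⇒ past full, so θ = 360° − 94.6° = 265.4°.
Age = 29.53 × 265.4°/360° ≈ 21.77 days.

21.8 days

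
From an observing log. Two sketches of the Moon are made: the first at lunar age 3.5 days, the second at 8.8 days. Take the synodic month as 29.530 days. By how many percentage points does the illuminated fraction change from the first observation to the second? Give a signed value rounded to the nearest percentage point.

+52 pp

θ₁ = 360° × 3.5/29.530 = 42.7°, f₁ = (1 − cos θ₁)/2 = 0.132.
θ₂ = 360° × 8.8/29.530 = 107.3°, f₂ = (1 − cos θ₂)/2 = 0.649.
Change = f₂ − f₁ = +0.516 → +52 percentage points.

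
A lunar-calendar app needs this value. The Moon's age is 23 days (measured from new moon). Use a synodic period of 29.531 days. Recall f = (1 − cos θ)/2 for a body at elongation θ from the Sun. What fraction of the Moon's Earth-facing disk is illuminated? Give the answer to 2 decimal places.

Elongation θ = 360° × 23/29.531 ≈ 280.4°.
Illuminated fraction = (1 − cos 280.4°)/2 = (1 − 0.180)/2 ≈ 0.410.

0.41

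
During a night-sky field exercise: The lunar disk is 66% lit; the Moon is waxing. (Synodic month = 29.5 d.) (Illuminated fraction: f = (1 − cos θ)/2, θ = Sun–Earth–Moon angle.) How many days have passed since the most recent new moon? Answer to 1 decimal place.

8.9 days

cos θ = 1 − 2f = -0.320, giving a principal value of 108.7°.
The Moon is waxing (0°–180°), so θ = 108.7° directly.
At 360°/29.5 d per day, 108.7° corresponds to 8.90 days.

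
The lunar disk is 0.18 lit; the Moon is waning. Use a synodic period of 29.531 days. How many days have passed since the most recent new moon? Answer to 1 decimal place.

cos θ = 1 − 2f = 0.640, giving a principal value of 50.2°.
A waning Moon lies in 180°–360°, so θ = 360° − 50.2° = 309.8°.
That fraction of the synodic month is 309.8/360 × 29.531 d ≈ 25.41 d.

25.4 days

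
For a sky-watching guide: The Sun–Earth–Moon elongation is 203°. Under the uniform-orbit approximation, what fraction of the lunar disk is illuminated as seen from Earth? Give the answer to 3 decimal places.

f = (1 − cos 203°)/2 = (1 − (-0.921))/2 ≈ 0.960.

0.960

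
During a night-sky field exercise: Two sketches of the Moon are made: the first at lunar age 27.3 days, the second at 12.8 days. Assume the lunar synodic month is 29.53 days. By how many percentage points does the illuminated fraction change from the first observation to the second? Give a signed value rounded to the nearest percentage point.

θ₁ = 360° × 27.3/29.53 = 332.8°, f₁ = (1 − cos θ₁)/2 = 0.055.
θ₂ = 360° × 12.8/29.53 = 156.0°, f₂ = (1 − cos θ₂)/2 = 0.957.
Change = f₂ − f₁ = +0.902 → +90 percentage points.

+90 pp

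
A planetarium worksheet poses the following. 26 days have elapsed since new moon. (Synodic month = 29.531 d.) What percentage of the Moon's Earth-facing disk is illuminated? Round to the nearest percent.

13%

The Moon has covered 26/29.531 of its cycle, so θ ≈ 360° × 26/29.531 = 317.0°.
With cos θ = 0.731, the lit fraction is (1 − 0.731)/2 ≈ 0.135, so 13%.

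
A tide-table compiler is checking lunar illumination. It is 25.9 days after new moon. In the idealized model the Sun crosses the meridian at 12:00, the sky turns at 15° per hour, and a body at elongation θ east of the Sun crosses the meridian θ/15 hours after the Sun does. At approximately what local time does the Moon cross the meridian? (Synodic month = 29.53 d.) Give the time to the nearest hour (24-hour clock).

09:00

Phase angle: θ = 360°·(25.9 d)/(29.53 d) = 315.7°.
At 15° of sky rotation per hour, 315.7° corresponds to a 21.05 h lag.
12:00 + 21.05 h ≈ 09:03 → 09:00 to the nearest hour.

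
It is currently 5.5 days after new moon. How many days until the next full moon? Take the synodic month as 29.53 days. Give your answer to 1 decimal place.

9.3 days

Full moon is 0.5 of the way through the cycle: age 0.5 × 29.53 = 14.765 d.
That is 14.765 − 5.5 = 9.265 days ahead.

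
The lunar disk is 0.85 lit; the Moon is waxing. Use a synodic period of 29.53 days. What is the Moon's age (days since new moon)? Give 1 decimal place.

11.0 days

From f = (1 − cos θ)/2: cos θ = 1 − 2×0.85 = -0.700; arccos → 134.4°.
Waxing ⇒ before full, so θ = 134.4°.
At 360°/29.53 d per day, 134.4° corresponds to 11.03 days.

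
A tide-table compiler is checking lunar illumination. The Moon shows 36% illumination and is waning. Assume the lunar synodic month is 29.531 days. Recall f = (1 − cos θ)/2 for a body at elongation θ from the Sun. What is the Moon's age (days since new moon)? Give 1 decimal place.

23.5 days

Invert f = (1 − cos θ)/2 to get cos θ = 1 − 2(0.36) = 0.280, hence θ₀ = arccos 0.280 = 73.7°.
Since the Moon is past full (waning), take the reflex angle: θ = 360° − 73.7° = 286.3°.
Age = 29.531 × 286.3°/360° ≈ 23.48 days.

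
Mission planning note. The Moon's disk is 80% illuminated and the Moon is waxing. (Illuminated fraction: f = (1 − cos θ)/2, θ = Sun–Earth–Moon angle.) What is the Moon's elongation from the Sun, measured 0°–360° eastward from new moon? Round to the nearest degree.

127°

cos θ = 1 − 2f = -0.600, giving a principal value of 126.9°.
Waxing ⇒ before full, so θ = 126.9°.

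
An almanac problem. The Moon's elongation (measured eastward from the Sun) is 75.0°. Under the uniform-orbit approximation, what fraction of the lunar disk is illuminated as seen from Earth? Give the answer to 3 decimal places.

cos 75.0° = 0.259, so f = (1 − 0.259)/2 = 0.371.

0.371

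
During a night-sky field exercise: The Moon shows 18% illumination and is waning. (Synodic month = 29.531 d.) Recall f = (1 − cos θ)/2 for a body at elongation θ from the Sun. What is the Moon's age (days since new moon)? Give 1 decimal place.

From f = (1 − cos θ)/2: cos θ = 1 − 2×0.18 = 0.640; arccos → 50.2°.
Since the Moon is past full (waning), take the reflex angle: θ = 360° − 50.2° = 309.8°.
That fraction of the synodic month is 309.8/360 × 29.531 d ≈ 25.41 d.

25.4 days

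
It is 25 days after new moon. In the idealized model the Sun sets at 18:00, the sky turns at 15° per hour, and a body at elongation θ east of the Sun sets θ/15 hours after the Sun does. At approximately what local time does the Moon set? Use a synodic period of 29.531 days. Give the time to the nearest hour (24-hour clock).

The Moon has covered 25/29.531 of its cycle, so θ ≈ 360° × 25/29.531 = 304.8°.
Delay after the Sun = 304.8° / (15°/h) ≈ 20.32 h.
18:00 + 20.32 h ≈ 14:19 → 14:00 to the nearest hour.

14:00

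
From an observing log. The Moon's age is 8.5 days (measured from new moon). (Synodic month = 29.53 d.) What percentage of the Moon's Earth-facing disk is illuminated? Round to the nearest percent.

62%

Phase angle: θ = 360°·(8.5 d)/(29.53 d) = 103.6°.
cos 103.6° = (-0.236), so f = (1 − (-0.236))/2 = 0.618, so 62%.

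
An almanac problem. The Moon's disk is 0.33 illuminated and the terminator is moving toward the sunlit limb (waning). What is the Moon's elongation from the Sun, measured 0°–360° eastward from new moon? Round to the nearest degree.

Invert f = (1 − cos θ)/2 to get cos θ = 1 − 2(0.33) = 0.340, hence θ₀ = arccos 0.340 = 70.1°.
Since the Moon is past full (waning), take the reflex angle: θ = 360° − 70.1° = 289.9°.

290°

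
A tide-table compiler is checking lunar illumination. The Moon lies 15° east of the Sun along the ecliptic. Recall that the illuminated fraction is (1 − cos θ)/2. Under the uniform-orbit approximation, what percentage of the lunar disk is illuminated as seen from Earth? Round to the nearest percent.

2%

cos 15° = 0.966, so f = (1 − 0.966)/2 = 0.017, i.e. 2%.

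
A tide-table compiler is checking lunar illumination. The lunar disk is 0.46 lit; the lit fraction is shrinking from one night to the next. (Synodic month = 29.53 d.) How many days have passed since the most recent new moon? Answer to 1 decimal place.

Invert f = (1 − cos θ)/2 to get cos θ = 1 − 2(0.46) = 0.080, hence θ₀ = arccos 0.080 = 85.4°.
A waning Moon lies in 180°–360°, so θ = 360° − 85.4° = 274.6°.
That fraction of the synodic month is 274.6/360 × 29.53 d ≈ 22.52 d.

22.5 days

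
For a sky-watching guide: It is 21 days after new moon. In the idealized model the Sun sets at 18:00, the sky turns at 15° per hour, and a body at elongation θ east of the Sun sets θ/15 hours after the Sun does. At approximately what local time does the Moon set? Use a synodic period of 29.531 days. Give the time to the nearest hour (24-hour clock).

The Moon has covered 21/29.531 of its cycle, so θ ≈ 360° × 21/29.531 = 256.0°.
Delay after the Sun = 256.0° / (15°/h) ≈ 17.07 h.
18:00 + 17.07 h ≈ 11:04 → 11:00 to the nearest hour.

11:00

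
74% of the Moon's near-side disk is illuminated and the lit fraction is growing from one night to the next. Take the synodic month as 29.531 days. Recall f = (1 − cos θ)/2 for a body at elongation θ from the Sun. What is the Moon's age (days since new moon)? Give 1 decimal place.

From f = (1 − cos θ)/2: cos θ = 1 − 2×0.74 = -0.480; arccos → 118.7°.
Before full moon the principal value applies: θ = 118.7°.
That fraction of the synodic month is 118.7/360 × 29.531 d ≈ 9.74 d.

9.7 days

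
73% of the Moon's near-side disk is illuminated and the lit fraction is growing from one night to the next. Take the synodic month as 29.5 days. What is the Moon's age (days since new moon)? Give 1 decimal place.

Invert f = (1 − cos θ)/2 to get cos θ = 1 − 2(0.73) = -0.460, hence θ₀ = arccos -0.460 = 117.4°.
Waxing ⇒ before full, so θ = 117.4°.
That fraction of the synodic month is 117.4/360 × 29.5 d ≈ 9.62 d.

9.6 days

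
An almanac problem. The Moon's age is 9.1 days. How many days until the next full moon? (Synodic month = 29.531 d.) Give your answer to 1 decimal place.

5.7 days

Full moon is 0.5 of the way through the cycle: age 0.5 × 29.531 = 14.765 d.
That is 14.765 − 9.1 = 5.665 days ahead.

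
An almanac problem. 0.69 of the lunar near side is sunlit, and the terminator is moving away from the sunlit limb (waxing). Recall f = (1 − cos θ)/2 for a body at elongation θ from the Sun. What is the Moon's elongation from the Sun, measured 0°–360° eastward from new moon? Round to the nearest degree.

112°

Invert f = (1 − cos θ)/2 to get cos θ = 1 − 2(0.69) = -0.380, hence θ₀ = arccos -0.380 = 112.3°.
The Moon is waxing (0°–180°), so θ = 112.3° directly.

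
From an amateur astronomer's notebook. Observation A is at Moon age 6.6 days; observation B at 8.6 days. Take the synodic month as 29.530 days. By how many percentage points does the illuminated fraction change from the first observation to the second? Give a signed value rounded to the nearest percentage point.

First observation: θ = 360°·6.6/29.530 = 80.5°, so f = 0.417.
Second observation: θ = 104.8°, f = 0.628.
Δf = 0.628 − 0.417 = +0.211, i.e. +21 pp.

+21 pp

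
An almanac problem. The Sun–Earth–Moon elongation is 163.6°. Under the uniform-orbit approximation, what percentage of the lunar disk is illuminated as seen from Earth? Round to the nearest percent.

Half-versine of 163.6°: (1 − (-0.959))/2 = 0.980, i.e. 98%.

98%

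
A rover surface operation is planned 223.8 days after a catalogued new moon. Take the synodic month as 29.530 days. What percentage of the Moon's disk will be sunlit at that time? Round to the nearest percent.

94%

223.8/29.530 = 7.579 lunations, so 7 complete cycles and 17.09 d into the next.
Elongation θ = 360° × 17.09/29.530 ≈ 208.3°.
Illuminated fraction = (1 − cos 208.3°)/2 = (1 − (-0.880))/2 ≈ 0.940, so 94%.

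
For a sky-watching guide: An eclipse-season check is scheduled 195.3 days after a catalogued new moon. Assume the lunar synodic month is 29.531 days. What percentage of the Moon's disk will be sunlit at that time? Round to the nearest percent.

88%

Reduce mod P: 195.3 − 6×29.531 = 18.11 d into the current lunation.
Elongation θ = 360° × 18.11/29.531 ≈ 220.8°.
cos 220.8° = (-0.757), so f = (1 − (-0.757))/2 = 0.878, so 88%.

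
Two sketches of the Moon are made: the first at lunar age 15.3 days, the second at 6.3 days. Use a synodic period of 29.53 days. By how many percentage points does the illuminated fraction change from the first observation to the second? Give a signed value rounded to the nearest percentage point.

-61 percentage points

First observation: θ = 360°·15.3/29.53 = 186.5°, so f = 0.997.
Second observation: θ = 76.8°, f = 0.386.
Δf = 0.386 − 0.997 = -0.611, i.e. -61 pp.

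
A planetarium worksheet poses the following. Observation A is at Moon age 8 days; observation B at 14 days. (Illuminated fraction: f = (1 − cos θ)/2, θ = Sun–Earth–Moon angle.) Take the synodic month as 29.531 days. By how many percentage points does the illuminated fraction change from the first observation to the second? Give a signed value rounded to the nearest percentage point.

θ₁ = 360° × 8/29.531 = 97.5°, f₁ = (1 − cos θ₁)/2 = 0.565.
θ₂ = 360° × 14/29.531 = 170.7°, f₂ = (1 − cos θ₂)/2 = 0.993.
Change = f₂ − f₁ = +0.428 → +43 percentage points.

+43 pp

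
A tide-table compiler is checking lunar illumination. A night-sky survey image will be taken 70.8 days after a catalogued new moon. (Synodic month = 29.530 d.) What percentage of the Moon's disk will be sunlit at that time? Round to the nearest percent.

70.8/29.530 = 2.398 lunations, so 2 complete cycles and 11.74 d into the next.
Elongation θ = 360° × 11.74/29.530 ≈ 143.1°.
With cos θ = (-0.800), the lit fraction is (1 − (-0.800))/2 ≈ 0.900, so 90%.

90%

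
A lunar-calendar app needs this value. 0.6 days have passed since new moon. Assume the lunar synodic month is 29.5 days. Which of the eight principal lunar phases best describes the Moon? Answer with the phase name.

new moon

At 0.6/29.5 of the cycle, θ ≈ 7° — the new moon range.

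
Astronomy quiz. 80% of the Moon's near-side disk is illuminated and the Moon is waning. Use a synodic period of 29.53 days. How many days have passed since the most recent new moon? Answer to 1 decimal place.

cos θ = 1 − 2f = -0.600, giving a principal value of 126.9°.
Since the Moon is past full (waning), take the reflex angle: θ = 360° − 126.9° = 233.1°.
At 360°/29.53 d per day, 233.1° corresponds to 19.12 days.

19.1 days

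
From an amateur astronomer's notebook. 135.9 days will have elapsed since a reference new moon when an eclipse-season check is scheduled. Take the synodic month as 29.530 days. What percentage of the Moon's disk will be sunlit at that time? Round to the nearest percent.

135.9/29.530 = 4.602 lunations, so 4 complete cycles and 17.78 d into the next.
Phase angle: θ = 360°·(17.78 d)/(29.530 d) = 216.8°.
Illuminated fraction = (1 − cos 216.8°)/2 = (1 − (-0.801))/2 ≈ 0.901, so 90%.

90%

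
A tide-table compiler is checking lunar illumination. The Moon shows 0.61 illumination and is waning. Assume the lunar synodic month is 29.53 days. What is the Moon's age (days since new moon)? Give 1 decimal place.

21.1 days

From f = (1 − cos θ)/2: cos θ = 1 − 2×0.61 = -0.220; arccos → 102.7°.
Since the Moon is past full (waning), take the reflex angle: θ = 360° − 102.7° = 257.3°.
At 360°/29.53 d per day, 257.3° corresponds to 21.11 days.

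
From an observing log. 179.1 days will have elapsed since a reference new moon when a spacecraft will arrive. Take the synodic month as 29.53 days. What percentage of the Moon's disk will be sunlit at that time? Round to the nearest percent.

179.1 d spans 6 complete synodic months (6 × 29.53 = 177.18 d) plus 1.92 d.
Elongation θ = 360° × 1.92/29.53 ≈ 23.4°.
Illuminated fraction = (1 − cos 23.4°)/2 = (1 − 0.918)/2 ≈ 0.041, so 4%.

4%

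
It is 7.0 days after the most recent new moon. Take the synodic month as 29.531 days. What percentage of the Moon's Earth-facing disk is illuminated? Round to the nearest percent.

46%

The Moon has covered 7.0/29.531 of its cycle, so θ ≈ 360° × 7.0/29.531 = 85.3°.
Illuminated fraction = (1 − cos 85.3°)/2 = (1 − 0.081)/2 ≈ 0.459, so 46%.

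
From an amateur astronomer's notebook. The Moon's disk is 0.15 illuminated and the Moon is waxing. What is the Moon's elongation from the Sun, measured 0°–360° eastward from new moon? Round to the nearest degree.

46°

cos θ = 1 − 2f = 0.700, giving a principal value of 45.6°.
Waxing ⇒ before full, so θ = 45.6°.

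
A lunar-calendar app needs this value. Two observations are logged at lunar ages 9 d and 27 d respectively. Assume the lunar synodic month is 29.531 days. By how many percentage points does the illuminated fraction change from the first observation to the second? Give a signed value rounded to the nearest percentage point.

θ₁ = 360° × 9/29.531 = 109.7°, f₁ = (1 − cos θ₁)/2 = 0.669.
θ₂ = 360° × 27/29.531 = 329.1°, f₂ = (1 − cos θ₂)/2 = 0.071.
Change = f₂ − f₁ = -0.598 → -60 percentage points.

-60 pp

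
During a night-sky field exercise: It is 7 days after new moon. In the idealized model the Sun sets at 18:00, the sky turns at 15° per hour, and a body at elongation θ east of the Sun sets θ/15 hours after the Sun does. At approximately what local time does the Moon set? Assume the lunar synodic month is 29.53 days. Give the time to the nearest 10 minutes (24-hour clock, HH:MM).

The Moon has covered 7/29.53 of its cycle, so θ ≈ 360° × 7/29.53 = 85.3°.
At 15° of sky rotation per hour, 85.3° corresponds to a 5.69 h lag.
18:00 + 5.689 h ≈ 23:41 → 23:40 to the nearest ten minutes.

23:40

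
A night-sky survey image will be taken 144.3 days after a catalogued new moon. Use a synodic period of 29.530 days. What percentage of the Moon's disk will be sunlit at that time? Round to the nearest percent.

144.3 d spans 4 complete synodic months (4 × 29.530 = 118.12 d) plus 26.18 d.
Elongation θ = 360° × 26.18/29.530 ≈ 319.2°.
With cos θ = 0.757, the lit fraction is (1 − 0.757)/2 ≈ 0.122, so 12%.

12%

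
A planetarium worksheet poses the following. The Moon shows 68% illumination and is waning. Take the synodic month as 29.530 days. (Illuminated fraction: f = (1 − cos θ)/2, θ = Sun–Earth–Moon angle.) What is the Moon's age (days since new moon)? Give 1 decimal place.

From f = (1 − cos θ)/2: cos θ = 1 − 2×0.68 = -0.360; arccos → 111.1°.
A waning Moon lies in 180°–360°, so θ = 360° − 111.1° = 248.9°.
Age = 29.530 × 248.9°/360° ≈ 20.42 days.

20.4 days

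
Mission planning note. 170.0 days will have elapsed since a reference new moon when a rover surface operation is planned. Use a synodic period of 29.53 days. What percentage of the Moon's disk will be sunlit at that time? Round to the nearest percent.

48%

170.0 d spans 5 complete synodic months (5 × 29.53 = 147.65 d) plus 22.35 d.
Elongation θ = 360° × 22.35/29.53 ≈ 272.5°.
With cos θ = 0.043, the lit fraction is (1 − 0.043)/2 ≈ 0.478, so 48%.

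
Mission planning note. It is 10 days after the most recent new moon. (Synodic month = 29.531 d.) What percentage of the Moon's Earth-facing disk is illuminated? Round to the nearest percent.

Elongation θ = 360° × 10/29.531 ≈ 121.9°.
With cos θ = (-0.529), the lit fraction is (1 − (-0.529))/2 ≈ 0.764, so 76%.

76%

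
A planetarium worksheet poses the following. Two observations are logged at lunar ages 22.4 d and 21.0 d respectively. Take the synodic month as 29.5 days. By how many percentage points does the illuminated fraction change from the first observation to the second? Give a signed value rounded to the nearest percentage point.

θ₁ = 360° × 22.4/29.5 = 273.4°, f₁ = (1 − cos θ₁)/2 = 0.471.
θ₂ = 360° × 21.0/29.5 = 256.3°, f₂ = (1 − cos θ₂)/2 = 0.619.
Change = f₂ − f₁ = +0.148 → +15 percentage points.

+15 pp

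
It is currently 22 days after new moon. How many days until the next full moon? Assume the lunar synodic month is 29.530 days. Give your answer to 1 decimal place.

22.3 days

Full moon occurs at elongation 180°, i.e. at age 29.530 × 180/360 = 14.765 d.
This lunation's full moon (14.765 d) has passed, so add one period: 44.295 − 22 = 22.295 days.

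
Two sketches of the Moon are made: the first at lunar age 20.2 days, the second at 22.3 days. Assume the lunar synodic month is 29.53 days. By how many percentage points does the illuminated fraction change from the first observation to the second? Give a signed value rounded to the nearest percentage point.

First observation: θ = 360°·20.2/29.53 = 246.3°, so f = 0.701.
Second observation: θ = 271.9°, f = 0.484.
Δf = 0.484 − 0.701 = -0.218, i.e. -22 pp.

-22 percentage points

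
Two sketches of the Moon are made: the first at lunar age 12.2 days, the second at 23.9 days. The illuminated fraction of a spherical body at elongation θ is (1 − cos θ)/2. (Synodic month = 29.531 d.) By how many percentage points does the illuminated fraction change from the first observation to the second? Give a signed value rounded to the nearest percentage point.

-61 percentage points

First observation: θ = 360°·12.2/29.531 = 148.7°, so f = 0.927.
Second observation: θ = 291.4°, f = 0.318.
Δf = 0.318 − 0.927 = -0.609, i.e. -61 pp.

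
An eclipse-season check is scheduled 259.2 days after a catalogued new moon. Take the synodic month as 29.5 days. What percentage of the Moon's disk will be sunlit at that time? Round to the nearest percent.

39%

Reduce mod P: 259.2 − 8×29.5 = 23.20 d into the current lunation.
Phase angle: θ = 360°·(23.20 d)/(29.5 d) = 283.1°.
cos 283.1° = 0.227, so f = (1 − 0.227)/2 = 0.387, so 39%.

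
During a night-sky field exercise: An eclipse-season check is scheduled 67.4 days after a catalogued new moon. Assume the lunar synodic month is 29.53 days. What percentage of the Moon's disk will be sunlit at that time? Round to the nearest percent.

60%

67.4 d spans 2 complete synodic months (2 × 29.53 = 59.06 d) plus 8.34 d.
Phase angle: θ = 360°·(8.34 d)/(29.53 d) = 101.7°.
cos 101.7° = (-0.202), so f = (1 − (-0.202))/2 = 0.601, so 60%.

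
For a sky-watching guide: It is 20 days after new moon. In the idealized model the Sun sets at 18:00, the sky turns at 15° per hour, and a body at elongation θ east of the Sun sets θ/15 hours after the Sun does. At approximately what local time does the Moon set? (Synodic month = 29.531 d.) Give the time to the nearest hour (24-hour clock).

Elongation θ = 360° × 20/29.531 ≈ 243.8°.
Delay after the Sun = 243.8° / (15°/h) ≈ 16.25 h.
18:00 + 16.25 h ≈ 10:15 → 10:00 to the nearest hour.

10:00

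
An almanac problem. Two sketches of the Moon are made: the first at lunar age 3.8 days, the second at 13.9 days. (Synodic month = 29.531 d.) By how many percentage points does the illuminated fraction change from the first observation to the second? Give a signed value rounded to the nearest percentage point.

+84 pp

First observation: θ = 360°·3.8/29.531 = 46.3°, so f = 0.155.
Second observation: θ = 169.4°, f = 0.992.
Δf = 0.992 − 0.155 = +0.837, i.e. +84 pp.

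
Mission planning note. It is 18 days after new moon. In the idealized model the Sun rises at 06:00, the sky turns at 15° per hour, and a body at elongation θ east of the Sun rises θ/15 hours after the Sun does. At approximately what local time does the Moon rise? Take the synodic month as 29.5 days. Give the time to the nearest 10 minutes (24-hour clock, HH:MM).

The Moon has covered 18/29.5 of its cycle, so θ ≈ 360° × 18/29.5 = 219.7°.
Delay after the Sun = 219.7° / (15°/h) ≈ 14.64 h.
06:00 + 14.644 h ≈ 20:39 → 20:40 to the nearest ten minutes.

20:40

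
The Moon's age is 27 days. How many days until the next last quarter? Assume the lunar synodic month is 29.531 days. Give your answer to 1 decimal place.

Last quarter is 0.75 of the way through the cycle: age 0.75 × 29.531 = 22.148 d.
This lunation's last quarter (22.148 d) has passed, so add one period: 51.679 − 27 = 24.679 days.

24.7 days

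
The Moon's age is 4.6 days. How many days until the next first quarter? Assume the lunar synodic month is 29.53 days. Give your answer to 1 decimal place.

2.8 days

First quarter is 0.25 of the way through the cycle: age 0.25 × 29.53 = 7.383 d.
That is 7.383 − 4.6 = 2.783 days ahead.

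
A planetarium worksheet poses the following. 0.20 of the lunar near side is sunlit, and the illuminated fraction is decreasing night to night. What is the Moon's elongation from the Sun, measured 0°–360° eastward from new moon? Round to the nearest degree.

cos θ = 1 − 2f = 0.600, giving a principal value of 53.1°.
A waning Moon lies in 180°–360°, so θ = 360° − 53.1° = 306.9°.

307°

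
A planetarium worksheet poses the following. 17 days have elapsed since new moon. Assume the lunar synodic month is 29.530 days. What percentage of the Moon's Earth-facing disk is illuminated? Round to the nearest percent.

Elongation θ = 360° × 17/29.530 ≈ 207.2°.
With cos θ = (-0.889), the lit fraction is (1 − (-0.889))/2 ≈ 0.945, so 94%.

94%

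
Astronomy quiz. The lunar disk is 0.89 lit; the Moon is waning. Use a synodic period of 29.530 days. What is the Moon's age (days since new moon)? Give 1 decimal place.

17.9 days

From f = (1 − cos θ)/2: cos θ = 1 − 2×0.89 = -0.780; arccos → 141.3°.
Since the Moon is past full (waning), take the reflex angle: θ = 360° − 141.3° = 218.7°.
That fraction of the synodic month is 218.7/360 × 29.530 d ≈ 17.94 d.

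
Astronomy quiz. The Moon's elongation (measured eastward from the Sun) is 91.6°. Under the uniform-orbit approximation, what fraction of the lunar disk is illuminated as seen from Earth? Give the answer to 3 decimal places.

0.514

Half-versine of 91.6°: (1 − (-0.028))/2 = 0.514.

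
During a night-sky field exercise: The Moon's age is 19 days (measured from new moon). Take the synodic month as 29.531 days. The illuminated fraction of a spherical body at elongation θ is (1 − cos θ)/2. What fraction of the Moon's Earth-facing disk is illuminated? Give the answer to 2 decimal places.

The Moon has covered 19/29.531 of its cycle, so θ ≈ 360° × 19/29.531 = 231.6°.
cos 231.6° = (-0.621), so f = (1 − (-0.621))/2 = 0.810.

0.81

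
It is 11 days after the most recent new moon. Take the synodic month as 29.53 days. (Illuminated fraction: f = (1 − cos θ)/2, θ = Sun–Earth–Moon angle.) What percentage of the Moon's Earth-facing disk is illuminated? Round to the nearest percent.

Phase angle: θ = 360°·(11 d)/(29.53 d) = 134.1°.
cos 134.1° = (-0.696), so f = (1 − (-0.696))/2 = 0.848, so 85%.

85%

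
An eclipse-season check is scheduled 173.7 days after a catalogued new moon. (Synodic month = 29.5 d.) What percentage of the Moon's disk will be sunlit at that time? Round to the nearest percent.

12%

Reduce mod P: 173.7 − 5×29.5 = 26.20 d into the current lunation.
Elongation θ = 360° × 26.20/29.5 ≈ 319.7°.
cos 319.7° = 0.763, so f = (1 − 0.763)/2 = 0.119, so 12%.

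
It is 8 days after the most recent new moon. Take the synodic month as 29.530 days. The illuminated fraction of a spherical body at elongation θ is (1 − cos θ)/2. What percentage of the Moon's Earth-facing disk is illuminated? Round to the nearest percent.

The Moon has covered 8/29.530 of its cycle, so θ ≈ 360° × 8/29.530 = 97.5°.
Illuminated fraction = (1 − cos 97.5°)/2 = (1 − (-0.131))/2 ≈ 0.566, so 57%.

57%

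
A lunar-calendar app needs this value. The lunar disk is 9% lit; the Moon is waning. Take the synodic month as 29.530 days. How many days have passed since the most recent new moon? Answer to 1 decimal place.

26.7 days

cos θ = 1 − 2f = 0.820, giving a principal value of 34.9°.
Waning ⇒ past full, so θ = 360° − 34.9° = 325.1°.
At 360°/29.530 d per day, 325.1° corresponds to 26.67 days.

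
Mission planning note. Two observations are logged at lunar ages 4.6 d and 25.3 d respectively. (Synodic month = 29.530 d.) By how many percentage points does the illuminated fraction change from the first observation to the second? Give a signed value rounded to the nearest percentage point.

-3 percentage points

θ₁ = 360° × 4.6/29.530 = 56.1°, f₁ = (1 − cos θ₁)/2 = 0.221.
θ₂ = 360° × 25.3/29.530 = 308.4°, f₂ = (1 − cos θ₂)/2 = 0.189.
Change = f₂ − f₁ = -0.032 → -3 percentage points.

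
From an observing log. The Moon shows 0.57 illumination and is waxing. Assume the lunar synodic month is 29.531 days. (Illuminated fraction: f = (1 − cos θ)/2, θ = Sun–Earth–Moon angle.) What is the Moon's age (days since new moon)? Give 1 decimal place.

8.0 days

cos θ = 1 − 2f = -0.140, giving a principal value of 98.0°.
Before full moon the principal value applies: θ = 98.0°.
Age = 29.531 × 98.0°/360° ≈ 8.04 days.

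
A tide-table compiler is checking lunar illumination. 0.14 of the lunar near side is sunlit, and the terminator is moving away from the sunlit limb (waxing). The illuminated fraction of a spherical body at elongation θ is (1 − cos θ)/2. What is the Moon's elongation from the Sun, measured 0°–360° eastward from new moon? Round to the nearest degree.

44°

From f = (1 − cos θ)/2: cos θ = 1 − 2×0.14 = 0.720; arccos → 43.9°.
Before full moon the principal value applies: θ = 43.9°.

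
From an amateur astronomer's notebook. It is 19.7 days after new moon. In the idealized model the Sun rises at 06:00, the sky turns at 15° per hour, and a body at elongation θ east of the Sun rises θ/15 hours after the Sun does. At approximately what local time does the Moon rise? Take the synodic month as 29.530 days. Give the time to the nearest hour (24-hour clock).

The Moon has covered 19.7/29.530 of its cycle, so θ ≈ 360° × 19.7/29.530 = 240.2°.
At 15° of sky rotation per hour, 240.2° corresponds to a 16.01 h lag.
06:00 + 16.01 h ≈ 22:01 → 22:00 to the nearest hour.

22:00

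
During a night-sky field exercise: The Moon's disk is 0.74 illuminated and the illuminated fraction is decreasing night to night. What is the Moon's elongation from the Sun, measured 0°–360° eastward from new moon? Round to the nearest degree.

Invert f = (1 − cos θ)/2 to get cos θ = 1 − 2(0.74) = -0.480, hence θ₀ = arccos -0.480 = 118.7°.
A waning Moon lies in 180°–360°, so θ = 360° − 118.7° = 241.3°.

241°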